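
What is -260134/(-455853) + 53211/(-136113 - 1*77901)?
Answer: 197584427/613578138 ≈ 0.32202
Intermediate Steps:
-260134/(-455853) + 53211/(-136113 - 1*77901) = -260134*(-1/455853) + 53211/(-136113 - 77901) = 260134/455853 + 53211/(-214014) = 260134/455853 + 53211*(-1/214014) = 260134/455853 - 17737/71338 = 197584427/613578138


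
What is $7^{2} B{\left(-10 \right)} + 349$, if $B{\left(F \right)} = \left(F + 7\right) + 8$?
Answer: $594$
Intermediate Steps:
$B{\left(F \right)} = 15 + F$ ($B{\left(F \right)} = \left(7 + F\right) + 8 = 15 + F$)
$7^{2} B{\left(-10 \right)} + 349 = 7^{2} \left(15 - 10\right) + 349 = 49 \cdot 5 + 349 = 245 + 349 = 594$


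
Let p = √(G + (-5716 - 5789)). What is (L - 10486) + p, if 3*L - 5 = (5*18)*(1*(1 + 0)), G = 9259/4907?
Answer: -31363/3 + 4*I*√17311213927/4907 ≈ -10454.0 + 107.25*I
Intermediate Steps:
G = 9259/4907 (G = 9259*(1/4907) = 9259/4907 ≈ 1.8869)
p = 4*I*√17311213927/4907 (p = √(9259/4907 + (-5716 - 5789)) = √(9259/4907 - 11505) = √(-56445776/4907) = 4*I*√17311213927/4907 ≈ 107.25*I)
L = 95/3 (L = 5/3 + ((5*18)*(1*(1 + 0)))/3 = 5/3 + (90*(1*1))/3 = 5/3 + (90*1)/3 = 5/3 + (⅓)*90 = 5/3 + 30 = 95/3 ≈ 31.667)
(L - 10486) + p = (95/3 - 10486) + 4*I*√17311213927/4907 = -31363/3 + 4*I*√17311213927/4907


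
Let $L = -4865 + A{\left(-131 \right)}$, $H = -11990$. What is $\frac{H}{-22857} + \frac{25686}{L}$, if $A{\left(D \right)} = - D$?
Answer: $- \frac{29463569}{6011391} \approx -4.9013$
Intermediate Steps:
$L = -4734$ ($L = -4865 - -131 = -4865 + 131 = -4734$)
$\frac{H}{-22857} + \frac{25686}{L} = - \frac{11990}{-22857} + \frac{25686}{-4734} = \left(-11990\right) \left(- \frac{1}{22857}\right) + 25686 \left(- \frac{1}{4734}\right) = \frac{11990}{22857} - \frac{1427}{263} = - \frac{29463569}{6011391}$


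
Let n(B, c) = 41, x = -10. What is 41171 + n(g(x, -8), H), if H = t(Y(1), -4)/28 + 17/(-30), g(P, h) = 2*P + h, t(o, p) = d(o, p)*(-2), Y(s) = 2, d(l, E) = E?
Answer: 41212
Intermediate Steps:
t(o, p) = -2*p (t(o, p) = p*(-2) = -2*p)
g(P, h) = h + 2*P
H = -59/210 (H = -2*(-4)/28 + 17/(-30) = 8*(1/28) + 17*(-1/30) = 2/7 - 17/30 = -59/210 ≈ -0.28095)
41171 + n(g(x, -8), H) = 41171 + 41 = 41212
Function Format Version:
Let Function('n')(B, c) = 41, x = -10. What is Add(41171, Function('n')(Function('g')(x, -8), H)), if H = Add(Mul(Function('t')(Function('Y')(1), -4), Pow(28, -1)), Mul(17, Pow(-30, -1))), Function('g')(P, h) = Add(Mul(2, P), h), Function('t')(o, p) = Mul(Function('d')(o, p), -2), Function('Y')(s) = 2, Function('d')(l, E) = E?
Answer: 41212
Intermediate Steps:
Function('t')(o, p) = Mul(-2, p) (Function('t')(o, p) = Mul(p, -2) = Mul(-2, p))
Function('g')(P, h) = Add(h, Mul(2, P))
H = Rational(-59, 210) (H = Add(Mul(Mul(-2, -4), Pow(28, -1)), Mul(17, Pow(-30, -1))) = Add(Mul(8, Rational(1, 28)), Mul(17, Rational(-1, 30))) = Add(Rational(2, 7), Rational(-17, 30)) = Rational(-59, 210) ≈ -0.28095)
Add(41171, Function('n')(Function('g')(x, -8), H)) = Add(41171, 41) = 41212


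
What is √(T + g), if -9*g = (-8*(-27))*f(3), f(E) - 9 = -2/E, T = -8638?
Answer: 3*I*√982 ≈ 94.011*I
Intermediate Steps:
f(E) = 9 - 2/E
g = -200 (g = -(-8*(-27))*(9 - 2/3)/9 = -24*(9 - 2*⅓) = -24*(9 - ⅔) = -24*25/3 = -⅑*1800 = -200)
√(T + g) = √(-8638 - 200) = √(-8838) = 3*I*√982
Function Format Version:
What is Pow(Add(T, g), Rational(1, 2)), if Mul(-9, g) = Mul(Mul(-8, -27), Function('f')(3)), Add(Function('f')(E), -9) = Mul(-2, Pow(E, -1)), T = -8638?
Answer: Mul(3, I, Pow(982, Rational(1, 2))) ≈ Mul(94.011, I)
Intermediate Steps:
Function('f')(E) = Add(9, Mul(-2, Pow(E, -1)))
g = -200 (g = Mul(Rational(-1, 9), Mul(Mul(-8, -27), Add(9, Mul(-2, Pow(3, -1))))) = Mul(Rational(-1, 9), Mul(216, Add(9, Mul(-2, Rational(1, 3))))) = Mul(Rational(-1, 9), Mul(216, Add(9, Rational(-2, 3)))) = Mul(Rational(-1, 9), Mul(216, Rational(25, 3))) = Mul(Rational(-1, 9), 1800) = -200)
Pow(Add(T, g), Rational(1, 2)) = Pow(Add(-8638, -200), Rational(1, 2)) = Pow(-8838, Rational(1, 2)) = Mul(3, I, Pow(982, Rational(1, 2)))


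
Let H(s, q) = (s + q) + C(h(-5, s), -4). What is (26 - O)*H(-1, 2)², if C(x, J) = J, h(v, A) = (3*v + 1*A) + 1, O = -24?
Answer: 450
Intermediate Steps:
h(v, A) = 1 + A + 3*v (h(v, A) = (3*v + A) + 1 = (A + 3*v) + 1 = 1 + A + 3*v)
H(s, q) = -4 + q + s (H(s, q) = (s + q) - 4 = (q + s) - 4 = -4 + q + s)
(26 - O)*H(-1, 2)² = (26 - 1*(-24))*(-4 + 2 - 1)² = (26 + 24)*(-3)² = 50*9 = 450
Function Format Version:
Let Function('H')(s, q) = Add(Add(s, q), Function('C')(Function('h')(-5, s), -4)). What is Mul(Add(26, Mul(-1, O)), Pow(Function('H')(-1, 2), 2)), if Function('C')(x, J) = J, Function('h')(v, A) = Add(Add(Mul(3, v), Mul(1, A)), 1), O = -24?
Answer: 450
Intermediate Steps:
Function('h')(v, A) = Add(1, A, Mul(3, v)) (Function('h')(v, A) = Add(Add(Mul(3, v), A), 1) = Add(Add(A, Mul(3, v)), 1) = Add(1, A, Mul(3, v)))
Function('H')(s, q) = Add(-4, q, s) (Function('H')(s, q) = Add(Add(s, q), -4) = Add(Add(q, s), -4) = Add(-4, q, s))
Mul(Add(26, Mul(-1, O)), Pow(Function('H')(-1, 2), 2)) = Mul(Add(26, Mul(-1, -24)), Pow(Add(-4, 2, -1), 2)) = Mul(Add(26, 24), Pow(-3, 2)) = Mul(50, 9) = 450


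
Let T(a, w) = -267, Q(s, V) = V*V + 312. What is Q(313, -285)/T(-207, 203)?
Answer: -27179/89 ≈ -305.38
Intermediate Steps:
Q(s, V) = 312 + V² (Q(s, V) = V² + 312 = 312 + V²)
Q(313, -285)/T(-207, 203) = (312 + (-285)²)/(-267) = (312 + 81225)*(-1/267) = 81537*(-1/267) = -27179/89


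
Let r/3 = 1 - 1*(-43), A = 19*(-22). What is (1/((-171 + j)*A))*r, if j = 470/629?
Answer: 3774/2034691 ≈ 0.0018548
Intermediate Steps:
A = -418
j = 470/629 (j = 470*(1/629) = 470/629 ≈ 0.74722)
r = 132 (r = 3*(1 - 1*(-43)) = 3*(1 + 43) = 3*44 = 132)
(1/((-171 + j)*A))*r = (1/((-171 + 470/629)*(-418)))*132 = (-1/418/(-107089/629))*132 = -629/107089*(-1/418)*132 = (629/44763202)*132 = 3774/2034691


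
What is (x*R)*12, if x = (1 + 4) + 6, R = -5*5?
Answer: -3300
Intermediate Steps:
R = -25
x = 11 (x = 5 + 6 = 11)
(x*R)*12 = (11*(-25))*12 = -275*12 = -3300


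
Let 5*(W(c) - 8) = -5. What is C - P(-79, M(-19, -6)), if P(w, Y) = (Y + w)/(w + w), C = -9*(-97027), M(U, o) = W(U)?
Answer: 68986161/79 ≈ 8.7324e+5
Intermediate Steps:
W(c) = 7 (W(c) = 8 + (⅕)*(-5) = 8 - 1 = 7)
M(U, o) = 7
C = 873243
P(w, Y) = (Y + w)/(2*w) (P(w, Y) = (Y + w)/((2*w)) = (Y + w)*(1/(2*w)) = (Y + w)/(2*w))
C - P(-79, M(-19, -6)) = 873243 - (7 - 79)/(2*(-79)) = 873243 - (-1)*(-72)/(2*79) = 873243 - 1*36/79 = 873243 - 36/79 = 68986161/79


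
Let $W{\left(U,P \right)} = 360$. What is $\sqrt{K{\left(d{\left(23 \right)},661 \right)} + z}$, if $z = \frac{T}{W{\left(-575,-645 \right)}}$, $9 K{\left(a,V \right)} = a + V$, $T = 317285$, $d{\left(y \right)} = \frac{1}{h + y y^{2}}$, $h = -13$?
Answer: $\frac{\sqrt{5077495986826}}{72924} \approx 30.9$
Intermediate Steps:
$d{\left(y \right)} = \frac{1}{-13 + y^{3}}$ ($d{\left(y \right)} = \frac{1}{-13 + y y^{2}} = \frac{1}{-13 + y^{3}}$)
$K{\left(a,V \right)} = \frac{V}{9} + \frac{a}{9}$ ($K{\left(a,V \right)} = \frac{a + V}{9} = \frac{V + a}{9} = \frac{V}{9} + \frac{a}{9}$)
$z = \frac{63457}{72}$ ($z = \frac{317285}{360} = 317285 \cdot \frac{1}{360} = \frac{63457}{72} \approx 881.35$)
$\sqrt{K{\left(d{\left(23 \right)},661 \right)} + z} = \sqrt{\left(\frac{1}{9} \cdot 661 + \frac{1}{9 \left(-13 + 23^{3}\right)}\right) + \frac{63457}{72}} = \sqrt{\left(\frac{661}{9} + \frac{1}{9 \left(-13 + 12167\right)}\right) + \frac{63457}{72}} = \sqrt{\left(\frac{661}{9} + \frac{1}{9 \cdot 12154}\right) + \frac{63457}{72}} = \sqrt{\left(\frac{661}{9} + \frac{1}{9} \cdot \frac{1}{12154}\right) + \frac{63457}{72}} = \sqrt{\left(\frac{661}{9} + \frac{1}{109386}\right) + \frac{63457}{72}} = \sqrt{\frac{8033795}{109386} + \frac{63457}{72}} = \sqrt{\frac{417763369}{437544}} = \frac{\sqrt{5077495986826}}{72924}$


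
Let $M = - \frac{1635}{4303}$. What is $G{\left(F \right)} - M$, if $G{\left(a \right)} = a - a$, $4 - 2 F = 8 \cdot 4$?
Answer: $\frac{1635}{4303} \approx 0.37997$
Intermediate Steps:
$F = -14$ ($F = 2 - \frac{8 \cdot 4}{2} = 2 - 16 = -14$)
$G{\left(a \right)} = 0$
$M = - \frac{1635}{4303}$ ($M = \left(-1635\right) \frac{1}{4303} = - \frac{1635}{4303} \approx -0.37997$)
$G{\left(F \right)} - M = 0 - - \frac{1635}{4303} = 0 + \frac{1635}{4303} = \frac{1635}{4303}$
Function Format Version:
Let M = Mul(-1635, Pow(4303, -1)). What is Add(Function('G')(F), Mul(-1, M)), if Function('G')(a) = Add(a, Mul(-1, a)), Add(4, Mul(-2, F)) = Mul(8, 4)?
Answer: Rational(1635, 4303) ≈ 0.37997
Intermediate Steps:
F = -14 (F = Add(2, Mul(Rational(-1, 2), Mul(8, 4))) = Add(2, Mul(Rational(-1, 2), 32)) = Add(2, -16) = -14)
Function('G')(a) = 0
M = Rational(-1635, 4303) (M = Mul(-1635, Rational(1, 4303)) = Rational(-1635, 4303) ≈ -0.37997)
Add(Function('G')(F), Mul(-1, M)) = Add(0, Mul(-1, Rational(-1635, 4303))) = Add(0, Rational(1635, 4303)) = Rational(1635, 4303)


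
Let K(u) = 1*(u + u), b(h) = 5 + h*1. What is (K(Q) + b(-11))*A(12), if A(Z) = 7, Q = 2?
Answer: -14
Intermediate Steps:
b(h) = 5 + h
K(u) = 2*u (K(u) = 1*(2*u) = 2*u)
(K(Q) + b(-11))*A(12) = (2*2 + (5 - 11))*7 = (4 - 6)*7 = -2*7 = -14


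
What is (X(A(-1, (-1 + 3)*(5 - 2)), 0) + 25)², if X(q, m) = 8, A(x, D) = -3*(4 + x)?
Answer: 1089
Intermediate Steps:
A(x, D) = -12 - 3*x
(X(A(-1, (-1 + 3)*(5 - 2)), 0) + 25)² = (8 + 25)² = 33² = 1089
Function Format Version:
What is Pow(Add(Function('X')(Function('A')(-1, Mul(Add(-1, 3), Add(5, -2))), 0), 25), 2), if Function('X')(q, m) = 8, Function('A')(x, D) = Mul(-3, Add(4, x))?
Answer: 1089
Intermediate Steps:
Function('A')(x, D) = Add(-12, Mul(-3, x))
Pow(Add(Function('X')(Function('A')(-1, Mul(Add(-1, 3), Add(5, -2))), 0), 25), 2) = Pow(Add(8, 25), 2) = Pow(33, 2) = 1089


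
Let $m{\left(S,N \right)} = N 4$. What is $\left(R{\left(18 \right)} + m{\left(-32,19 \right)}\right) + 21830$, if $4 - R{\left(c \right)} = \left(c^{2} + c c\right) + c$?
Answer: $21244$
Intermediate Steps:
$m{\left(S,N \right)} = 4 N$
$R{\left(c \right)} = 4 - c - 2 c^{2}$ ($R{\left(c \right)} = 4 - \left(\left(c^{2} + c c\right) + c\right) = 4 - \left(\left(c^{2} + c^{2}\right) + c\right) = 4 - \left(2 c^{2} + c\right) = 4 - \left(c + 2 c^{2}\right) = 4 - c - 2 c^{2}$)
$\left(R{\left(18 \right)} + m{\left(-32,19 \right)}\right) + 21830 = \left(\left(4 - 18 - 2 \cdot 18^{2}\right) + 4 \cdot 19\right) + 21830 = \left(\left(4 - 18 - 648\right) + 76\right) + 21830 = \left(-662 + 76\right) + 21830 = -586 + 21830 = 21244$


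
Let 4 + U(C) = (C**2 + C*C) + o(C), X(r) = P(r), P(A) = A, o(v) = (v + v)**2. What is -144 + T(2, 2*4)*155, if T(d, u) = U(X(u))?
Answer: 58756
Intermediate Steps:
o(v) = 4*v**2 (o(v) = (2*v)**2 = 4*v**2)
X(r) = r
U(C) = -4 + 6*C**2 (U(C) = -4 + ((C**2 + C*C) + 4*C**2) = -4 + ((C**2 + C**2) + 4*C**2) = -4 + (2*C**2 + 4*C**2) = -4 + 6*C**2)
T(d, u) = -4 + 6*u**2
-144 + T(2, 2*4)*155 = -144 + (-4 + 6*(2*4)**2)*155 = -144 + (-4 + 6*8**2)*155 = -144 + (-4 + 6*64)*155 = -144 + (-4 + 384)*155 = -144 + 380*155 = -144 + 58900 = 58756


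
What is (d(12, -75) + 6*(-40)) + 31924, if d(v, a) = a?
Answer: 31609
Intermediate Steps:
(d(12, -75) + 6*(-40)) + 31924 = (-75 + 6*(-40)) + 31924 = (-75 - 240) + 31924 = -315 + 31924 = 31609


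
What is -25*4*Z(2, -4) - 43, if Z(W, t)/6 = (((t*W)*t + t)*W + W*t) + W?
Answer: -30043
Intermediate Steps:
Z(W, t) = 6*W + 6*W*t + 6*W*(t + W*t**2) (Z(W, t) = 6*((((t*W)*t + t)*W + W*t) + W) = 6*((((W*t)*t + t)*W + W*t) + W) = 6*(((W*t**2 + t)*W + W*t) + W) = 6*(((t + W*t**2)*W + W*t) + W) = 6*((W*(t + W*t**2) + W*t) + W) = 6*((W*t + W*(t + W*t**2)) + W) = 6*(W + W*t + W*(t + W*t**2)) = 6*W + 6*W*t + 6*W*(t + W*t**2))
-25*4*Z(2, -4) - 43 = -25*4*(6*2*(1 + 2*(-4) + 2*(-4)**2)) - 43 = -25*4*(6*2*(1 - 8 + 2*16)) - 43 = -25*4*(6*2*(1 - 8 + 32)) - 43 = -25*4*(6*2*25) - 43 = -25*4*300 - 43 = -30000 - 43 = -30043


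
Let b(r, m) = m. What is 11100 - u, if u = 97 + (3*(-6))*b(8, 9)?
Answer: 11165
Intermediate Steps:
u = -65 (u = 97 + (3*(-6))*9 = 97 - 18*9 = 97 - 162 = -65)
11100 - u = 11100 - 1*(-65) = 11100 + 65 = 11165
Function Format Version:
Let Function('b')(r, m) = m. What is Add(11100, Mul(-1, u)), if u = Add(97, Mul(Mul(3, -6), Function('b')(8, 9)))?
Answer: 11165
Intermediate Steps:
u = -65 (u = Add(97, Mul(Mul(3, -6), 9)) = Add(97, Mul(-18, 9)) = Add(97, -162) = -65)
Add(11100, Mul(-1, u)) = Add(11100, Mul(-1, -65)) = Add(11100, 65) = 11165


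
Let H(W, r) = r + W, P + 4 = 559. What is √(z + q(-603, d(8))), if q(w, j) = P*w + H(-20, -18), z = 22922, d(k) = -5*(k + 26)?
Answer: I*√311781 ≈ 558.37*I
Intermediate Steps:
P = 555 (P = -4 + 559 = 555)
d(k) = -130 - 5*k (d(k) = -5*(26 + k) = -130 - 5*k)
H(W, r) = W + r
q(w, j) = -38 + 555*w (q(w, j) = 555*w + (-20 - 18) = 555*w - 38 = -38 + 555*w)
√(z + q(-603, d(8))) = √(22922 + (-38 + 555*(-603))) = √(22922 + (-38 - 334665)) = √(22922 - 334703) = √(-311781) = I*√311781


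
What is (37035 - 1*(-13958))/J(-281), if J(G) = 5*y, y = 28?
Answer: 50993/140 ≈ 364.24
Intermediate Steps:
J(G) = 140 (J(G) = 5*28 = 140)
(37035 - 1*(-13958))/J(-281) = (37035 - 1*(-13958))/140 = (37035 + 13958)*(1/140) = 50993*(1/140) = 50993/140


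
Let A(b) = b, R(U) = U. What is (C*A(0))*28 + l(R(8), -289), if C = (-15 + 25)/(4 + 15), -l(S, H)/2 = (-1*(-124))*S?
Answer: -1984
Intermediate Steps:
l(S, H) = -248*S (l(S, H) = -2*(-1*(-124))*S = -248*S)
C = 10/19 ≈ 0.52632
(C*A(0))*28 + l(R(8), -289) = ((10/19)*0)*28 - 248*8 = 0*28 - 1984 = 0 - 1984 = -1984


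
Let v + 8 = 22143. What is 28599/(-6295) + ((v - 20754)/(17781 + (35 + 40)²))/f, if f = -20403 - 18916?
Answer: -26319683093281/5793291735630 ≈ -4.5431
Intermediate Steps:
f = -39319
v = 22135 (v = -8 + 22143 = 22135)
28599/(-6295) + ((v - 20754)/(17781 + (35 + 40)²))/f = 28599/(-6295) + ((22135 - 20754)/(17781 + (35 + 40)²))/(-39319) = 28599*(-1/6295) + (1381/(17781 + 75²))*(-1/39319) = -28599/6295 + (1381/(17781 + 5625))*(-1/39319) = -28599/6295 + (1381/23406)*(-1/39319) = -28599/6295 - 1381/920300514 = -26319683093281/5793291735630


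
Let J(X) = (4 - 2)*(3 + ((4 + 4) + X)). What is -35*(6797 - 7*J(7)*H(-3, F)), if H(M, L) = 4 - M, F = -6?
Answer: -176155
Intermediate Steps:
J(X) = 22 + 2*X (J(X) = 2*(3 + (8 + X)) = 2*(11 + X) = 22 + 2*X)
-35*(6797 - 7*J(7)*H(-3, F)) = -35*(6797 - 7*(22 + 2*7)*(4 - 1*(-3))) = -35*(6797 - 7*(22 + 14)*(4 + 3)) = -35*(6797 - 7*36*7) = -35*(6797 - 252*7) = -35*(6797 - 1*1764) = -35*(6797 - 1764) = -35*5033 = -176155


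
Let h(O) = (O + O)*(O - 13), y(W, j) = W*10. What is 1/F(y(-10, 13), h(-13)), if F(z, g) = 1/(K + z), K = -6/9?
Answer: -302/3 ≈ -100.67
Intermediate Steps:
y(W, j) = 10*W
K = -2/3 (K = -6*1/9 = -2/3 ≈ -0.66667)
h(O) = 2*O*(-13 + O) (h(O) = (2*O)*(-13 + O) = 2*O*(-13 + O))
F(z, g) = 1/(-2/3 + z)
1/F(y(-10, 13), h(-13)) = 1/(3/(-2 + 3*(10*(-10)))) = 1/(3/(-2 + 3*(-100))) = 1/(3/(-2 - 300)) = 1/(3/(-302)) = 1/(3*(-1/302)) = 1/(-3/302) = -302/3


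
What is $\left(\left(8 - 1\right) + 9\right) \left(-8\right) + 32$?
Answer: $-96$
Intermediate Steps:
$\left(\left(8 - 1\right) + 9\right) \left(-8\right) + 32 = \left(7 + 9\right) \left(-8\right) + 32 = 16 \left(-8\right) + 32 = -128 + 32 = -96$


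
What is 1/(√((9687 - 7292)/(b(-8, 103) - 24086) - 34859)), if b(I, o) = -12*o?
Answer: -I*√22351779866746/882701993 ≈ -0.005356*I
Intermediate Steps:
1/(√((9687 - 7292)/(b(-8, 103) - 24086) - 34859)) = 1/(√((9687 - 7292)/(-12*103 - 24086) - 34859)) = 1/(√(2395/(-1236 - 24086) - 34859)) = 1/(√(2395/(-25322) - 34859)) = 1/(√(2395*(-1/25322) - 34859)) = 1/(√(-2395/25322 - 34859)) = 1/(√(-882701993/25322)) = 1/(I*√22351779866746/25322) = -I*√22351779866746/882701993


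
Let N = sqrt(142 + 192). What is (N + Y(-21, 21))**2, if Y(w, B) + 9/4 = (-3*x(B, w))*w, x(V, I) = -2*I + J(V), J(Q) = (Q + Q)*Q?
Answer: 54214005265/16 + 232839*sqrt(334)/2 ≈ 3.3905e+9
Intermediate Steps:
J(Q) = 2*Q**2 (J(Q) = (2*Q)*Q = 2*Q**2)
x(V, I) = -2*I + 2*V**2
Y(w, B) = -9/4 + w*(-6*B**2 + 6*w) (Y(w, B) = -9/4 + (-3*(-2*w + 2*B**2))*w = -9/4 + (-6*B**2 + 6*w)*w = -9/4 + w*(-6*B**2 + 6*w))
N = sqrt(334) ≈ 18.276
(N + Y(-21, 21))**2 = (sqrt(334) + (-9/4 - 6*(-21)*(21**2 - 1*(-21))))**2 = (sqrt(334) + (-9/4 - 6*(-21)*(441 + 21)))**2 = (sqrt(334) + (-9/4 - 6*(-21)*462))**2 = (sqrt(334) + (-9/4 + 58212))**2 = (sqrt(334) + 232839/4)**2 = (232839/4 + sqrt(334))**2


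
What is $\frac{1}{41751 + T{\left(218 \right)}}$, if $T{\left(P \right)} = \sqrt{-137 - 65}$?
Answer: $\frac{41751}{1743146203} - \frac{i \sqrt{202}}{1743146203} \approx 2.3952 \cdot 10^{-5} - 8.1535 \cdot 10^{-9} i$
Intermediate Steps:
$T{\left(P \right)} = i \sqrt{202}$ ($T{\left(P \right)} = \sqrt{-202} = i \sqrt{202}$)
$\frac{1}{41751 + T{\left(218 \right)}} = \frac{1}{41751 + i \sqrt{202}}$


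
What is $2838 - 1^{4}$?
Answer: $2837$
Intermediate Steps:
$2838 - 1^{4} = 2838 - 1 = 2837$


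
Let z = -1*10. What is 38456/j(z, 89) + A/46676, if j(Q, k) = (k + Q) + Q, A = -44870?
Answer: 5564833/10002 ≈ 556.37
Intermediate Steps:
z = -10
j(Q, k) = k + 2*Q (j(Q, k) = (Q + k) + Q = k + 2*Q)
38456/j(z, 89) + A/46676 = 38456/(89 + 2*(-10)) - 44870/46676 = 38456/(89 - 20) - 44870*1/46676 = 38456/69 - 3205/3334 = 38456*(1/69) - 3205/3334 = 1672/3 - 3205/3334 = 5564833/10002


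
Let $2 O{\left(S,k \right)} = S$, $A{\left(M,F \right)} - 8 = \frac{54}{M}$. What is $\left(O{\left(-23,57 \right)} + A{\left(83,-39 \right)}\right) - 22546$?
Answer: $- \frac{3743109}{166} \approx -22549.0$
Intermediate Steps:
$A{\left(M,F \right)} = 8 + \frac{54}{M}$
$O{\left(S,k \right)} = \frac{S}{2}$
$\left(O{\left(-23,57 \right)} + A{\left(83,-39 \right)}\right) - 22546 = \left(\frac{1}{2} \left(-23\right) + \left(8 + \frac{54}{83}\right)\right) - 22546 = \left(- \frac{23}{2} + \left(8 + 54 \cdot \frac{1}{83}\right)\right) - 22546 = \left(- \frac{23}{2} + \left(8 + \frac{54}{83}\right)\right) - 22546 = \left(- \frac{23}{2} + \frac{718}{83}\right) - 22546 = - \frac{473}{166} - 22546 = - \frac{3743109}{166}$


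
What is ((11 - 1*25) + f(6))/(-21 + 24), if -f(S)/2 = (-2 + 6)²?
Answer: -46/3 ≈ -15.333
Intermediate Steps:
f(S) = -32 (f(S) = -2*(-2 + 6)² = -2*4² = -2*16 = -32)
((11 - 1*25) + f(6))/(-21 + 24) = ((11 - 1*25) - 32)/(-21 + 24) = ((11 - 25) - 32)/3 = (-14 - 32)*(⅓) = -46*⅓ = -46/3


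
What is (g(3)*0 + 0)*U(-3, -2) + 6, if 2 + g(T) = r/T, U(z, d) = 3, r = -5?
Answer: 6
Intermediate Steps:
g(T) = -2 - 5/T
(g(3)*0 + 0)*U(-3, -2) + 6 = ((-2 - 5/3)*0 + 0)*3 + 6 = (-11/3*0 + 0)*3 + 6 = (0 + 0)*3 + 6 = 0*3 + 6 = 0 + 6 = 6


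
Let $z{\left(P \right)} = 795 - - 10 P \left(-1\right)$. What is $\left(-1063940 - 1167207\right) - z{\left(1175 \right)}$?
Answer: $-2220192$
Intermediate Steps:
$z{\left(P \right)} = 795 - 10 P$
$\left(-1063940 - 1167207\right) - z{\left(1175 \right)} = \left(-1063940 - 1167207\right) - \left(795 - 11750\right) = -2231147 - \left(795 - 11750\right) = -2231147 - -10955 = -2231147 + 10955 = -2220192$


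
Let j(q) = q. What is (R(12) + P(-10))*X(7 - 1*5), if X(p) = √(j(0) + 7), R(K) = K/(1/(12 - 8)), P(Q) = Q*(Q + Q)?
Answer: 248*√7 ≈ 656.15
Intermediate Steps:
P(Q) = 2*Q² (P(Q) = Q*(2*Q) = 2*Q²)
R(K) = 4*K (R(K) = K/(1/4) = K/(¼) = K*4 = 4*K)
X(p) = √7 (X(p) = √(0 + 7) = √7)
(R(12) + P(-10))*X(7 - 1*5) = (4*12 + 2*(-10)²)*√7 = (48 + 2*100)*√7 = (48 + 200)*√7 = 248*√7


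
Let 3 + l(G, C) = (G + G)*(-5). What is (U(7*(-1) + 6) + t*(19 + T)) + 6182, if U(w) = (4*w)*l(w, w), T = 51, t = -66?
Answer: 1534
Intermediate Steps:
l(G, C) = -3 - 10*G (l(G, C) = -3 + (G + G)*(-5) = -3 + (2*G)*(-5) = -3 - 10*G)
U(w) = 4*w*(-3 - 10*w) (U(w) = (4*w)*(-3 - 10*w) = 4*w*(-3 - 10*w))
(U(7*(-1) + 6) + t*(19 + T)) + 6182 = (-4*(7*(-1) + 6)*(3 + 10*(7*(-1) + 6)) - 66*(19 + 51)) + 6182 = (-4*(-7 + 6)*(3 + 10*(-7 + 6)) - 66*70) + 6182 = (-4*(-1)*(3 + 10*(-1)) - 4620) + 6182 = (-4*(-1)*(3 - 10) - 4620) + 6182 = (-4*(-1)*(-7) - 4620) + 6182 = (-28 - 4620) + 6182 = -4648 + 6182 = 1534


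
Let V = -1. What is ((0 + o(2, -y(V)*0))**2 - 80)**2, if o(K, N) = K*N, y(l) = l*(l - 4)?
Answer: 6400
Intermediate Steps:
y(l) = l*(-4 + l)
((0 + o(2, -y(V)*0))**2 - 80)**2 = ((0 + 2*(-(-1)*(-4 - 1)*0))**2 - 80)**2 = ((0 + 2*(-(-1)*(-5)*0))**2 - 80)**2 = ((0 + 2*(-1*5*0))**2 - 80)**2 = ((0 + 2*(-5*0))**2 - 80)**2 = ((0 + 2*0)**2 - 80)**2 = ((0 + 0)**2 - 80)**2 = (0**2 - 80)**2 = (0 - 80)**2 = (-80)**2 = 6400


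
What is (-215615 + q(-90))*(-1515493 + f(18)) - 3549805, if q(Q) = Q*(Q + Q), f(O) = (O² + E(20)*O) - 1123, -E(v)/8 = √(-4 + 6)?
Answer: 302367819375 + 28715760*√2 ≈ 3.0241e+11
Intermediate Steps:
E(v) = -8*√2 (E(v) = -8*√(-4 + 6) = -8*√2)
f(O) = -1123 + O² - 8*O*√2 (f(O) = (O² + (-8*√2)*O) - 1123 = (O² - 8*O*√2) - 1123 = -1123 + O² - 8*O*√2)
q(Q) = 2*Q² (q(Q) = Q*(2*Q) = 2*Q²)
(-215615 + q(-90))*(-1515493 + f(18)) - 3549805 = (-215615 + 2*(-90)²)*(-1515493 + (-1123 + 18² - 8*18*√2)) - 3549805 = (-215615 + 2*8100)*(-1515493 + (-1123 + 324 - 144*√2)) - 3549805 = (-215615 + 16200)*(-1515493 + (-799 - 144*√2)) - 3549805 = -199415*(-1516292 - 144*√2) - 3549805 = (302371369180 + 28715760*√2) - 3549805 = 302367819375 + 28715760*√2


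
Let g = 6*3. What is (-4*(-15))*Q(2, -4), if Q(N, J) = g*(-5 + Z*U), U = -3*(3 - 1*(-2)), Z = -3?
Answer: 43200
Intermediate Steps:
U = -15 (U = -3*(3 + 2) = -3*5 = -15)
g = 18
Q(N, J) = 720 (Q(N, J) = 18*(-5 - 3*(-15)) = 18*(-5 + 45) = 18*40 = 720)
(-4*(-15))*Q(2, -4) = -4*(-15)*720 = 60*720 = 43200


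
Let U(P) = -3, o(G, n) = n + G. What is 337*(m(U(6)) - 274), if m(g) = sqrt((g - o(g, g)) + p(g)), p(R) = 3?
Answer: -92338 + 337*sqrt(6) ≈ -91513.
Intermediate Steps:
o(G, n) = G + n
m(g) = sqrt(3 - g) (m(g) = sqrt((g - (g + g)) + 3) = sqrt((g - 2*g) + 3) = sqrt(-g + 3) = sqrt(3 - g))
337*(m(U(6)) - 274) = 337*(sqrt(3 - 1*(-3)) - 274) = 337*(sqrt(3 + 3) - 274) = 337*(sqrt(6) - 274) = 337*(-274 + sqrt(6)) = -92338 + 337*sqrt(6)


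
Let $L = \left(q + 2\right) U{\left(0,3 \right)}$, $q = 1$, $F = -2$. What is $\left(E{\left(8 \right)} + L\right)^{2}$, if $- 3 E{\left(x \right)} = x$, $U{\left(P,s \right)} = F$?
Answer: $\frac{676}{9} \approx 75.111$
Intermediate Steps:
$U{\left(P,s \right)} = -2$
$E{\left(x \right)} = - \frac{x}{3}$
$L = -6$ ($L = \left(1 + 2\right) \left(-2\right) = 3 \left(-2\right) = -6$)
$\left(E{\left(8 \right)} + L\right)^{2} = \left(\left(- \frac{1}{3}\right) 8 - 6\right)^{2} = \left(- \frac{8}{3} - 6\right)^{2} = \left(- \frac{26}{3}\right)^{2} = \frac{676}{9}$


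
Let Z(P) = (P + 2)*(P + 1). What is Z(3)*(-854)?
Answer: -17080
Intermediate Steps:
Z(P) = (1 + P)*(2 + P) (Z(P) = (2 + P)*(1 + P) = (1 + P)*(2 + P))
Z(3)*(-854) = (2 + 3² + 3*3)*(-854) = (2 + 9 + 9)*(-854) = 20*(-854) = -17080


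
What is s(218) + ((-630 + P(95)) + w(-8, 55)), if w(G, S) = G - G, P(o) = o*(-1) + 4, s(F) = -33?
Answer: -754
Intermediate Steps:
P(o) = 4 - o (P(o) = -o + 4 = 4 - o)
w(G, S) = 0
s(218) + ((-630 + P(95)) + w(-8, 55)) = -33 + ((-630 + (4 - 1*95)) + 0) = -33 + ((-630 + (4 - 95)) + 0) = -33 + ((-630 - 91) + 0) = -33 + (-721 + 0) = -33 - 721 = -754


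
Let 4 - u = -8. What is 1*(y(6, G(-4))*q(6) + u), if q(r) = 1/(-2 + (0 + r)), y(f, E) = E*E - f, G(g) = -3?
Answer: 51/4 ≈ 12.750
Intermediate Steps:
y(f, E) = E² - f
u = 12 (u = 4 - 1*(-8) = 4 + 8 = 12)
q(r) = 1/(-2 + r)
1*(y(6, G(-4))*q(6) + u) = 1*(((-3)² - 1*6)/(-2 + 6) + 12) = 1*((9 - 6)/4 + 12) = 1*(3*(¼) + 12) = 1*(¾ + 12) = 1*(51/4) = 51/4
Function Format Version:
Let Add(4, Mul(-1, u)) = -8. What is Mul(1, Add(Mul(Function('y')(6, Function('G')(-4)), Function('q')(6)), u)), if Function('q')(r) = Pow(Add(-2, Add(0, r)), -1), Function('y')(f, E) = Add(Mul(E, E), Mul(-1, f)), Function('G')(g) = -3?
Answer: Rational(51, 4) ≈ 12.750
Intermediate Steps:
Function('y')(f, E) = Add(Pow(E, 2), Mul(-1, f))
u = 12 (u = Add(4, Mul(-1, -8)) = Add(4, 8) = 12)
Function('q')(r) = Pow(Add(-2, r), -1)
Mul(1, Add(Mul(Function('y')(6, Function('G')(-4)), Function('q')(6)), u)) = Mul(1, Add(Mul(Add(Pow(-3, 2), Mul(-1, 6)), Pow(Add(-2, 6), -1)), 12)) = Mul(1, Add(Mul(Add(9, -6), Pow(4, -1)), 12)) = Mul(1, Add(Mul(3, Rational(1, 4)), 12)) = Mul(1, Add(Rational(3, 4), 12)) = Mul(1, Rational(51, 4)) = Rational(51, 4)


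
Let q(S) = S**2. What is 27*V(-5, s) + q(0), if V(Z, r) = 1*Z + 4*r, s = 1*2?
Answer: 81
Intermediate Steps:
s = 2
V(Z, r) = Z + 4*r
27*V(-5, s) + q(0) = 27*(-5 + 4*2) + 0**2 = 27*(-5 + 8) + 0 = 27*3 + 0 = 81 + 0 = 81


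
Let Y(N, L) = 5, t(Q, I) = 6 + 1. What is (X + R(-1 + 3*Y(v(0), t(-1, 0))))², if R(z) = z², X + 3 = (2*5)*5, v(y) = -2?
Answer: 59049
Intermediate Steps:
t(Q, I) = 7
X = 47 (X = -3 + (2*5)*5 = -3 + 10*5 = -3 + 50 = 47)
(X + R(-1 + 3*Y(v(0), t(-1, 0))))² = (47 + (-1 + 3*5)²)² = (47 + (-1 + 15)²)² = (47 + 14²)² = (47 + 196)² = 243² = 59049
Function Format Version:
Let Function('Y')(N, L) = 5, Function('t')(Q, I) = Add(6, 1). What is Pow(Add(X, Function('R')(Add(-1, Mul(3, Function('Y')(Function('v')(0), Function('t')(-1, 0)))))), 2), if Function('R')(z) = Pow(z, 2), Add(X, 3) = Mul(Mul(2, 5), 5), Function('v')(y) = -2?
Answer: 59049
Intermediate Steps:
Function('t')(Q, I) = 7
X = 47 (X = Add(-3, Mul(Mul(2, 5), 5)) = Add(-3, Mul(10, 5)) = Add(-3, 50) = 47)
Pow(Add(X, Function('R')(Add(-1, Mul(3, Function('Y')(Function('v')(0), Function('t')(-1, 0)))))), 2) = Pow(Add(47, Pow(Add(-1, Mul(3, 5)), 2)), 2) = Pow(Add(47, Pow(Add(-1, 15), 2)), 2) = Pow(Add(47, Pow(14, 2)), 2) = Pow(Add(47, 196), 2) = Pow(243, 2) = 59049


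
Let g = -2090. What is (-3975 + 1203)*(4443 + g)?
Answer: -6522516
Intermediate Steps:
(-3975 + 1203)*(4443 + g) = (-3975 + 1203)*(4443 - 2090) = -2772*2353 = -6522516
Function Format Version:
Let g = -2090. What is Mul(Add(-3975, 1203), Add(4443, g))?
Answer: -6522516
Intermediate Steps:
Mul(Add(-3975, 1203), Add(4443, g)) = Mul(Add(-3975, 1203), Add(4443, -2090)) = Mul(-2772, 2353) = -6522516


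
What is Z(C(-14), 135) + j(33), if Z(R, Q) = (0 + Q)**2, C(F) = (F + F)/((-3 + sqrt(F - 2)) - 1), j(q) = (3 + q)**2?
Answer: 19521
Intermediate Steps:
C(F) = 2*F/(-4 + sqrt(-2 + F)) (C(F) = (2*F)/((-3 + sqrt(-2 + F)) - 1) = (2*F)/(-4 + sqrt(-2 + F)) = 2*F/(-4 + sqrt(-2 + F)))
Z(R, Q) = Q**2
Z(C(-14), 135) + j(33) = 135**2 + (3 + 33)**2 = 18225 + 36**2 = 18225 + 1296 = 19521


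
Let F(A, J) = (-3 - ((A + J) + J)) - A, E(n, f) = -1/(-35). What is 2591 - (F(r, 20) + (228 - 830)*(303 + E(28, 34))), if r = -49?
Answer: 924796/5 ≈ 1.8496e+5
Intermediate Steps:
E(n, f) = 1/35 (E(n, f) = -1*(-1/35) = 1/35)
F(A, J) = -3 - 2*A - 2*J (F(A, J) = (-3 - (A + 2*J)) - A = (-3 + (-A - 2*J)) - A = (-3 - A - 2*J) - A = -3 - 2*A - 2*J)
2591 - (F(r, 20) + (228 - 830)*(303 + E(28, 34))) = 2591 - ((-3 - 2*(-49) - 2*20) + (228 - 830)*(303 + 1/35)) = 2591 - ((-3 + 98 - 40) - 602*10606/35) = 2591 - (55 - 912116/5) = 2591 - 1*(-911841/5) = 2591 + 911841/5 = 924796/5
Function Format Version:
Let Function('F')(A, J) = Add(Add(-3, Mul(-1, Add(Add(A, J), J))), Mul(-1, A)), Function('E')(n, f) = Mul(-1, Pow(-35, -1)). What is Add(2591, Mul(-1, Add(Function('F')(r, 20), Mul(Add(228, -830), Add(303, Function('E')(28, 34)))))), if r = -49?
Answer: Rational(924796, 5) ≈ 1.8496e+5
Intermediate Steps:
Function('E')(n, f) = Rational(1, 35) (Function('E')(n, f) = Mul(-1, Rational(-1, 35)) = Rational(1, 35))
Function('F')(A, J) = Add(-3, Mul(-2, A), Mul(-2, J)) (Function('F')(A, J) = Add(Add(-3, Mul(-1, Add(A, Mul(2, J)))), Mul(-1, A)) = Add(Add(-3, Add(Mul(-1, A), Mul(-2, J))), Mul(-1, A)) = Add(Add(-3, Mul(-1, A), Mul(-2, J)), Mul(-1, A)) = Add(-3, Mul(-2, A), Mul(-2, J)))
Add(2591, Mul(-1, Add(Function('F')(r, 20), Mul(Add(228, -830), Add(303, Function('E')(28, 34)))))) = Add(2591, Mul(-1, Add(Add(-3, Mul(-2, -49), Mul(-2, 20)), Mul(Add(228, -830), Add(303, Rational(1, 35)))))) = Add(2591, Mul(-1, Add(Add(-3, 98, -40), Mul(-602, Rational(10606, 35))))) = Add(2591, Mul(-1, Add(55, Rational(-912116, 5)))) = Add(2591, Mul(-1, Rational(-911841, 5))) = Add(2591, Rational(911841, 5)) = Rational(924796, 5)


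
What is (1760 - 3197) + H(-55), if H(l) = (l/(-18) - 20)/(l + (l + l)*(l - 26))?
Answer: -45808747/31878 ≈ -1437.0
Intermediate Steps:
H(l) = (-20 - l/18)/(l + 2*l*(-26 + l)) (H(l) = (l*(-1/18) - 20)/(l + (2*l)*(-26 + l)) = (-l/18 - 20)/(l + 2*l*(-26 + l)) = (-20 - l/18)/(l + 2*l*(-26 + l)))
(1760 - 3197) + H(-55) = (1760 - 3197) + (1/18)*(-360 - 1*(-55))/(-55*(-51 + 2*(-55))) = -1437 + (1/18)*(-1/55)*(-360 + 55)/(-51 - 110) = -1437 + (1/18)*(-1/55)*(-305)/(-161) = -1437 + (1/18)*(-1/55)*(-1/161)*(-305) = -1437 - 61/31878 = -45808747/31878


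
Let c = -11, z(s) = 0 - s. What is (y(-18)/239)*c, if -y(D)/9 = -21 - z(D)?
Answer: -3861/239 ≈ -16.155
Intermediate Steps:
z(s) = -s
y(D) = 189 - 9*D (y(D) = -9*(-21 - (-1)*D) = -9*(-21 + D) = 189 - 9*D)
(y(-18)/239)*c = ((189 - 9*(-18))/239)*(-11) = ((189 + 162)*(1/239))*(-11) = (351*(1/239))*(-11) = (351/239)*(-11) = -3861/239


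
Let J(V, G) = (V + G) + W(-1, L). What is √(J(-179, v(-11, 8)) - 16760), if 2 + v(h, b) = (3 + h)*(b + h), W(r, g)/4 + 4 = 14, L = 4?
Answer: I*√16877 ≈ 129.91*I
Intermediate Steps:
W(r, g) = 40 (W(r, g) = -16 + 4*14 = -16 + 56 = 40)
v(h, b) = -2 + (3 + h)*(b + h)
J(V, G) = 40 + G + V (J(V, G) = (V + G) + 40 = (G + V) + 40 = 40 + G + V)
√(J(-179, v(-11, 8)) - 16760) = √((40 + (-2 + (-11)² + 3*8 + 3*(-11) + 8*(-11)) - 179) - 16760) = √((40 + (-2 + 121 + 24 - 33 - 88) - 179) - 16760) = √((40 + 22 - 179) - 16760) = √(-117 - 16760) = √(-16877) = I*√16877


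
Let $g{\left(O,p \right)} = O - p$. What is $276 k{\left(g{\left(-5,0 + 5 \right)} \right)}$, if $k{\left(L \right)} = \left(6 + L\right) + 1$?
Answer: $-828$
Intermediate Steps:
$k{\left(L \right)} = 7 + L$
$276 k{\left(g{\left(-5,0 + 5 \right)} \right)} = 276 \left(7 - 10\right) = 276 \left(-3\right) = -828$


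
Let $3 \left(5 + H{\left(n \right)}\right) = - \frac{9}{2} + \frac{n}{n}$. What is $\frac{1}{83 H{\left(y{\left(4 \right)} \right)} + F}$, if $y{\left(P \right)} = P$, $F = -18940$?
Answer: $- \frac{6}{116711} \approx -5.1409 \cdot 10^{-5}$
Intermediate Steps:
$H{\left(n \right)} = - \frac{37}{6}$ ($H{\left(n \right)} = -5 + \frac{- \frac{9}{2} + \frac{n}{n}}{3} = -5 + \frac{\left(-9\right) \frac{1}{2} + 1}{3} = -5 + \frac{- \frac{9}{2} + 1}{3} = -5 + \frac{1}{3} \left(- \frac{7}{2}\right) = -5 - \frac{7}{6} = - \frac{37}{6}$)
$\frac{1}{83 H{\left(y{\left(4 \right)} \right)} + F} = \frac{1}{83 \left(- \frac{37}{6}\right) - 18940} = \frac{1}{- \frac{3071}{6} - 18940} = \frac{1}{- \frac{116711}{6}} = - \frac{6}{116711}$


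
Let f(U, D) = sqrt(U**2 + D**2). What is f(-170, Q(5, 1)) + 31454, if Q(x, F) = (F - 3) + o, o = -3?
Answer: 31454 + 5*sqrt(1157) ≈ 31624.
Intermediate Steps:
Q(x, F) = -6 + F (Q(x, F) = (F - 3) - 3 = (-3 + F) - 3 = -6 + F)
f(U, D) = sqrt(D**2 + U**2)
f(-170, Q(5, 1)) + 31454 = sqrt((-6 + 1)**2 + (-170)**2) + 31454 = sqrt((-5)**2 + 28900) + 31454 = sqrt(25 + 28900) + 31454 = sqrt(28925) + 31454 = 5*sqrt(1157) + 31454 = 31454 + 5*sqrt(1157)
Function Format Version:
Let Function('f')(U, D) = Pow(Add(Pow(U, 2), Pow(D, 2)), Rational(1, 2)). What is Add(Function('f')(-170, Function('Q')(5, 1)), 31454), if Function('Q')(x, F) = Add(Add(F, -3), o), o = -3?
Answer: Add(31454, Mul(5, Pow(1157, Rational(1, 2)))) ≈ 31624.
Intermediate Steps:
Function('Q')(x, F) = Add(-6, F) (Function('Q')(x, F) = Add(Add(F, -3), -3) = Add(Add(-3, F), -3) = Add(-6, F))
Function('f')(U, D) = Pow(Add(Pow(D, 2), Pow(U, 2)), Rational(1, 2))
Add(Function('f')(-170, Function('Q')(5, 1)), 31454) = Add(Pow(Add(Pow(Add(-6, 1), 2), Pow(-170, 2)), Rational(1, 2)), 31454) = Add(Pow(Add(Pow(-5, 2), 28900), Rational(1, 2)), 31454) = Add(Pow(Add(25, 28900), Rational(1, 2)), 31454) = Add(Pow(28925, Rational(1, 2)), 31454) = Add(Mul(5, Pow(1157, Rational(1, 2))), 31454) = Add(31454, Mul(5, Pow(1157, Rational(1, 2))))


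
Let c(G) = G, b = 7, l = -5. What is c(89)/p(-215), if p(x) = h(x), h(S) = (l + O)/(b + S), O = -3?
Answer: 2314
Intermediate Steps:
h(S) = -8/(7 + S) (h(S) = (-5 - 3)/(7 + S) = -8/(7 + S))
p(x) = -8/(7 + x)
c(89)/p(-215) = 89/((-8/(7 - 215))) = 89/((-8/(-208))) = 89/((-8*(-1/208))) = 89/(1/26) = 89*26 = 2314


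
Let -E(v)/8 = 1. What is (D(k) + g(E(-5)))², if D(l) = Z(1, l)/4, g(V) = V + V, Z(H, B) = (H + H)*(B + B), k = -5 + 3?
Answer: 324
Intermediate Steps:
E(v) = -8 (E(v) = -8*1 = -8)
k = -2
Z(H, B) = 4*B*H (Z(H, B) = (2*H)*(2*B) = 4*B*H)
g(V) = 2*V
D(l) = l (D(l) = (4*l*1)/4 = (4*l)*(¼) = l)
(D(k) + g(E(-5)))² = (-2 + 2*(-8))² = (-2 - 16)² = (-18)² = 324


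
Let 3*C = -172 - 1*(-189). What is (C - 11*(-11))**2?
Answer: 144400/9 ≈ 16044.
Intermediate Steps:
C = 17/3 (C = (-172 - 1*(-189))/3 = (-172 + 189)/3 = (1/3)*17 = 17/3 ≈ 5.6667)
(C - 11*(-11))**2 = (17/3 - 11*(-11))**2 = (17/3 + 121)**2 = (380/3)**2 = 144400/9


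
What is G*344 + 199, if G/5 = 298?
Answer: 512759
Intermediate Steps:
G = 1490 (G = 5*298 = 1490)
G*344 + 199 = 1490*344 + 199 = 512560 + 199 = 512759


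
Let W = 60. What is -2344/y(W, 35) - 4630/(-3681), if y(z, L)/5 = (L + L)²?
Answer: 26201684/22546125 ≈ 1.1621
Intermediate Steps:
y(z, L) = 20*L² (y(z, L) = 5*(L + L)² = 5*(2*L)² = 5*(4*L²) = 20*L²)
-2344/y(W, 35) - 4630/(-3681) = -2344/(20*35²) - 4630/(-3681) = -2344/(20*1225) - 4630*(-1/3681) = -2344/24500 + 4630/3681 = -2344*1/24500 + 4630/3681 = -586/6125 + 4630/3681 = 26201684/22546125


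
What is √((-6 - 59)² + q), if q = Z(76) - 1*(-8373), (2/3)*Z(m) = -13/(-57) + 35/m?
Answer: √72772014/76 ≈ 112.25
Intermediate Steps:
Z(m) = 13/38 + 105/(2*m) (Z(m) = 3*(-13/(-57) + 35/m)/2 = 3*(-13*(-1/57) + 35/m)/2 = 3*(13/57 + 35/m)/2 = 13/38 + 105/(2*m))
q = 1272853/152 (q = (1/38)*(1995 + 13*76)/76 - 1*(-8373) = (1/38)*(1/76)*(1995 + 988) + 8373 = (1/38)*(1/76)*2983 + 8373 = 157/152 + 8373 = 1272853/152 ≈ 8374.0)
√((-6 - 59)² + q) = √((-6 - 59)² + 1272853/152) = √((-65)² + 1272853/152) = √(4225 + 1272853/152) = √(1915053/152) = √72772014/76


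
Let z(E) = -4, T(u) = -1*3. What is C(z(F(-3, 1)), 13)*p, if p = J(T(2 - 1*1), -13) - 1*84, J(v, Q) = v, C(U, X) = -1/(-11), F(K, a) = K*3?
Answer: -87/11 ≈ -7.9091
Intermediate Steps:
F(K, a) = 3*K
T(u) = -3
C(U, X) = 1/11 (C(U, X) = -1*(-1/11) = 1/11)
p = -87 (p = -3 - 1*84 = -3 - 84 = -87)
C(z(F(-3, 1)), 13)*p = (1/11)*(-87) = -87/11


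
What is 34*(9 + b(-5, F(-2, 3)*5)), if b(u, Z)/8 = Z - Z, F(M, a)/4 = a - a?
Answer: 306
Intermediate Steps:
F(M, a) = 0 (F(M, a) = 4*(a - a) = 4*0 = 0)
b(u, Z) = 0 (b(u, Z) = 8*(Z - Z) = 8*0 = 0)
34*(9 + b(-5, F(-2, 3)*5)) = 34*(9 + 0) = 34*9 = 306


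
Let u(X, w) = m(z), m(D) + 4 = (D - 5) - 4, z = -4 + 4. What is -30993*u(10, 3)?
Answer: 402909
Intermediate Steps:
z = 0
m(D) = -13 + D (m(D) = -4 + ((D - 5) - 4) = -4 + ((-5 + D) - 4) = -4 + (-9 + D) = -13 + D)
u(X, w) = -13 (u(X, w) = -13 + 0 = -13)
-30993*u(10, 3) = -30993*(-13) = 402909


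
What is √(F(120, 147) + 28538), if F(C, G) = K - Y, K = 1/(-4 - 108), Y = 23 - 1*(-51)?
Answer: √22315769/28 ≈ 168.71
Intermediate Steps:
Y = 74 (Y = 23 + 51 = 74)
K = -1/112 (K = 1/(-112) = -1/112 ≈ -0.0089286)
F(C, G) = -8289/112 (F(C, G) = -1/112 - 1*74 = -1/112 - 74 = -8289/112)
√(F(120, 147) + 28538) = √(-8289/112 + 28538) = √(3187967/112) = √22315769/28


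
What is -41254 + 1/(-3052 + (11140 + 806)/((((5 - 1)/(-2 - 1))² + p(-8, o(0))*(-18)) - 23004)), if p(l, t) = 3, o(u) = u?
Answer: -13065468346655/316707913 ≈ -41254.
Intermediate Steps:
-41254 + 1/(-3052 + (11140 + 806)/((((5 - 1)/(-2 - 1))² + p(-8, o(0))*(-18)) - 23004)) = -41254 + 1/(-3052 + (11140 + 806)/((((5 - 1)/(-2 - 1))² + 3*(-18)) - 23004)) = -41254 + 1/(-3052 + 11946/(((4/(-3))² - 54) - 23004)) = -41254 + 1/(-3052 + 11946/(((4*(-⅓))² - 54) - 23004)) = -41254 + 1/(-3052 + 11946/(((-4/3)² - 54) - 23004)) = -41254 + 1/(-3052 + 11946/((16/9 - 54) - 23004)) = -41254 + 1/(-3052 + 11946/(-470/9 - 23004)) = -41254 + 1/(-3052 + 11946/(-207506/9)) = -41254 + 1/(-3052 + 11946*(-9/207506)) = -41254 + 1/(-3052 - 53757/103753) = -41254 + 1/(-316707913/103753) = -41254 - 103753/316707913 = -13065468346655/316707913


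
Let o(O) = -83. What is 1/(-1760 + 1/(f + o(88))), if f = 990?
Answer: -907/1596319 ≈ -0.00056818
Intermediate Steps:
1/(-1760 + 1/(f + o(88))) = 1/(-1760 + 1/(990 - 83)) = 1/(-1760 + 1/907) = 1/(-1596319/907) = -907/1596319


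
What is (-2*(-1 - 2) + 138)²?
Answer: 20736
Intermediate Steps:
(-2*(-1 - 2) + 138)² = (-2*(-3) + 138)² = (6 + 138)² = 144² = 20736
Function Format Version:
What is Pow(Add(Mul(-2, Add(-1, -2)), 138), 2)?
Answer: 20736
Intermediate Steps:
Pow(Add(Mul(-2, Add(-1, -2)), 138), 2) = Pow(Add(Mul(-2, -3), 138), 2) = Pow(Add(6, 138), 2) = Pow(144, 2) = 20736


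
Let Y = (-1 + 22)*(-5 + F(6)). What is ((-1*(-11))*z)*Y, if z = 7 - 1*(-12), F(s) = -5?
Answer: -43890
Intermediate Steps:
z = 19 (z = 7 + 12 = 19)
Y = -210 (Y = (-1 + 22)*(-5 - 5) = 21*(-10) = -210)
((-1*(-11))*z)*Y = (-1*(-11)*19)*(-210) = (11*19)*(-210) = 209*(-210) = -43890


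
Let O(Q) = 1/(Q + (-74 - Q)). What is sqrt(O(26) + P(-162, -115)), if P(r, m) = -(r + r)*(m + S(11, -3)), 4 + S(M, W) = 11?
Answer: I*sqrt(191616266)/74 ≈ 187.06*I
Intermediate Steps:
S(M, W) = 7 (S(M, W) = -4 + 11 = 7)
O(Q) = -1/74 (O(Q) = 1/(-74) = -1/74)
P(r, m) = -2*r*(7 + m) (P(r, m) = -(r + r)*(m + 7) = -2*r*(7 + m))
sqrt(O(26) + P(-162, -115)) = sqrt(-1/74 - 2*(-162)*(7 - 115)) = sqrt(-1/74 - 2*(-162)*(-108)) = sqrt(-1/74 - 34992) = sqrt(-2589409/74) = I*sqrt(191616266)/74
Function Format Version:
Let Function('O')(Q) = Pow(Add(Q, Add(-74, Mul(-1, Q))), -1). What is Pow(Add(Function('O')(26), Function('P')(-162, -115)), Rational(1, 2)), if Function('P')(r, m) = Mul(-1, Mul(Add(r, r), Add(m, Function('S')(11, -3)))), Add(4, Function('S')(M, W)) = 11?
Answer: Mul(Rational(1, 74), I, Pow(191616266, Rational(1, 2))) ≈ Mul(187.06, I)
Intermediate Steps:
Function('S')(M, W) = 7 (Function('S')(M, W) = Add(-4, 11) = 7)
Function('O')(Q) = Rational(-1, 74) (Function('O')(Q) = Pow(-74, -1) = Rational(-1, 74))
Function('P')(r, m) = Mul(-2, r, Add(7, m)) (Function('P')(r, m) = Mul(-1, Mul(Add(r, r), Add(m, 7))) = Mul(-1, Mul(Mul(2, r), Add(7, m))) = Mul(-1, Mul(2, r, Add(7, m))) = Mul(-2, r, Add(7, m)))
Pow(Add(Function('O')(26), Function('P')(-162, -115)), Rational(1, 2)) = Pow(Add(Rational(-1, 74), Mul(-2, -162, Add(7, -115))), Rational(1, 2)) = Pow(Add(Rational(-1, 74), Mul(-2, -162, -108)), Rational(1, 2)) = Pow(Add(Rational(-1, 74), -34992), Rational(1, 2)) = Pow(Rational(-2589409, 74), Rational(1, 2)) = Mul(Rational(1, 74), I, Pow(191616266, Rational(1, 2)))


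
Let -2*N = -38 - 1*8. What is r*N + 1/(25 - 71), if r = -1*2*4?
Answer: -8465/46 ≈ -184.02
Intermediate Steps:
N = 23 (N = -(-38 - 1*8)/2 = -(-38 - 8)/2 = -1/2*(-46) = 23)
r = -8 (r = -2*4 = -1*8 = -8)
r*N + 1/(25 - 71) = -8*23 + 1/(25 - 71) = -184 + 1/(-46) = -184 - 1/46 = -8465/46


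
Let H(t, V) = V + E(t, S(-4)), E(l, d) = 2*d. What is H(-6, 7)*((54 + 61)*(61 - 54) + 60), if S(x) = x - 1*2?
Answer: -4325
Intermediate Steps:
S(x) = -2 + x (S(x) = x - 2 = -2 + x)
H(t, V) = -12 + V (H(t, V) = V + 2*(-2 - 4) = V + 2*(-6) = V - 12 = -12 + V)
H(-6, 7)*((54 + 61)*(61 - 54) + 60) = (-12 + 7)*((54 + 61)*(61 - 54) + 60) = -5*(115*7 + 60) = -5*(805 + 60) = -5*865 = -4325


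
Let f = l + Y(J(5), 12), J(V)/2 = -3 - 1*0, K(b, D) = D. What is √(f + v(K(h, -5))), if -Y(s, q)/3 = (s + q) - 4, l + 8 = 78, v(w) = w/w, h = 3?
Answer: √65 ≈ 8.0623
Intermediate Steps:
v(w) = 1
l = 70 (l = -8 + 78 = 70)
J(V) = -6 (J(V) = 2*(-3 - 1*0) = 2*(-3 + 0) = 2*(-3) = -6)
Y(s, q) = 12 - 3*q - 3*s (Y(s, q) = -3*((s + q) - 4) = -3*((q + s) - 4) = -3*(-4 + q + s) = 12 - 3*q - 3*s)
f = 64 (f = 70 + (12 - 3*12 - 3*(-6)) = 70 + (12 - 36 + 18) = 70 - 6 = 64)
√(f + v(K(h, -5))) = √(64 + 1) = √65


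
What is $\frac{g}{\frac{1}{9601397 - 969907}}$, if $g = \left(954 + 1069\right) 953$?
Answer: $16640813569310$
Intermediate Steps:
$g = 1927919$ ($g = 2023 \cdot 953 = 1927919$)
$\frac{g}{\frac{1}{9601397 - 969907}} = \frac{1927919}{\frac{1}{9601397 - 969907}} = \frac{1927919}{\frac{1}{8631490}} = 1927919 \frac{1}{\frac{1}{8631490}} = 1927919 \cdot 8631490 = 16640813569310$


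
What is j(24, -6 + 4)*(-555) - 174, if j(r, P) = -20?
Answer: 10926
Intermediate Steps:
j(24, -6 + 4)*(-555) - 174 = -20*(-555) - 174 = 11100 - 174 = 10926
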